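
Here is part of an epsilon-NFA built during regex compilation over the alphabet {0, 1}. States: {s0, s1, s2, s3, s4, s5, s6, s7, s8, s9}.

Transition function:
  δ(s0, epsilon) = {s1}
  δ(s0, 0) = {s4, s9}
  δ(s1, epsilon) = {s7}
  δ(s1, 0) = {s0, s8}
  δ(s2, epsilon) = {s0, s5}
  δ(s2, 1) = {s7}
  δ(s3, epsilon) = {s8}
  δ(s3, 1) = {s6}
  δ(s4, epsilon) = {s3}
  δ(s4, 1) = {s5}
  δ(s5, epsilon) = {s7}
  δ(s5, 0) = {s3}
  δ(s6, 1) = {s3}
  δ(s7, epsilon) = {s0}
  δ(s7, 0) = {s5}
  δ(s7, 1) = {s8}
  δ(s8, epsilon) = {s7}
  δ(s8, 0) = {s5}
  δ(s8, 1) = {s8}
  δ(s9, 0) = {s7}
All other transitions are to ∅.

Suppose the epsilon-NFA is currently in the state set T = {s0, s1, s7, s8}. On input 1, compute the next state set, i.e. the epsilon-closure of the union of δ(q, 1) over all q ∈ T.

{s0, s1, s7, s8}

s7 on 1 → {s8}.
s8 on 1 → {s8}.
No 1-transition from s0, s1.
Union after reading 1: {s8}.
Now take the epsilon-closure:
From s8 via epsilon: add s7.
From s7 via epsilon: add s0.
From s0 via epsilon: add s1.
No new states can be added; the closed set is {s0, s1, s7, s8}.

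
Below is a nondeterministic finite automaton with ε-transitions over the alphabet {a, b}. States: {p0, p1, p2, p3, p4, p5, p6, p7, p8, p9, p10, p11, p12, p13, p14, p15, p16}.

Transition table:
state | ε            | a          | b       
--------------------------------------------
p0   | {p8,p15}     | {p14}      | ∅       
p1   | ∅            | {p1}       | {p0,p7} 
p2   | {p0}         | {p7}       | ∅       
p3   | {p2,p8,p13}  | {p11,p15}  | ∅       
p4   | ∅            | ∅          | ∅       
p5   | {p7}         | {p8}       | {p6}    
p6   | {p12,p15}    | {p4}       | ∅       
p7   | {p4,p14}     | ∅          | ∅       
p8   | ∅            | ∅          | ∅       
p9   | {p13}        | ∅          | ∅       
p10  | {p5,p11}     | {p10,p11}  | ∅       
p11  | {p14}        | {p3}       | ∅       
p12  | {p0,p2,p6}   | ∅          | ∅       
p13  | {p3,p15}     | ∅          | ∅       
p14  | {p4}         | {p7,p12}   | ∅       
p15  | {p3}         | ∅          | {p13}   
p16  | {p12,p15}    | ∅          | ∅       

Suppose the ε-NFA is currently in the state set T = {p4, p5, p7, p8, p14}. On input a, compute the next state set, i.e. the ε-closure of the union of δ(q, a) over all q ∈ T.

{p0, p2, p3, p4, p6, p7, p8, p12, p13, p14, p15}

p5 on a → {p8}.
p14 on a → {p7, p12}.
No a-transition from p4, p7, p8.
Union after reading a: {p7, p8, p12}.
Now take the ε-closure:
From p7 via ε: add p4, p14.
From p12 via ε: add p0, p2, p6.
From p0 via ε: add p15.
From p15 via ε: add p3.
From p3 via ε: add p13.
No new states can be added; the closed set is {p0, p2, p3, p4, p6, p7, p8, p12, p13, p14, p15}.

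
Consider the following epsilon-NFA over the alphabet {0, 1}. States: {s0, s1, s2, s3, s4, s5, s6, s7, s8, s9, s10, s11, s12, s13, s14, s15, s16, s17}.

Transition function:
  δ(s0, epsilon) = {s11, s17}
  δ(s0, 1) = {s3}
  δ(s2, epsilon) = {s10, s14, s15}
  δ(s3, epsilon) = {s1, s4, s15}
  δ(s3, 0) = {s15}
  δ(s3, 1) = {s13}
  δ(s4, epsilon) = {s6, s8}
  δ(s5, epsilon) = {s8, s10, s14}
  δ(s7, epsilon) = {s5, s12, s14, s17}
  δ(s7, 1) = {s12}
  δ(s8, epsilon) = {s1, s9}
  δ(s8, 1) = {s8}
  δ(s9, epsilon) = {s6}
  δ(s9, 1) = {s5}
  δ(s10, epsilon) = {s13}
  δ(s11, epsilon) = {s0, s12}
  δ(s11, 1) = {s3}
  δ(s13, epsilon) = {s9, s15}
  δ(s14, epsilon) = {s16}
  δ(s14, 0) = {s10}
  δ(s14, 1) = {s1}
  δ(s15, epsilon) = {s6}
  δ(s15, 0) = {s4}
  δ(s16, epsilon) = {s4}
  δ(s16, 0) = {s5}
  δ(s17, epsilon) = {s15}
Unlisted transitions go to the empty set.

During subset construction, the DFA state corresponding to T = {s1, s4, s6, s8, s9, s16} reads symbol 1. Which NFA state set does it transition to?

s8 on 1 → {s8}.
s9 on 1 → {s5}.
No 1-transition from s1, s4, s6, s16.
Union after reading 1: {s5, s8}.
Now take the epsilon-closure:
From s5 via epsilon: add s10, s14.
From s8 via epsilon: add s1, s9.
From s9 via epsilon: add s6.
From s10 via epsilon: add s13.
From s14 via epsilon: add s16.
From s13 via epsilon: add s15.
From s16 via epsilon: add s4.
No new states can be added; the closed set is {s1, s4, s5, s6, s8, s9, s10, s13, s14, s15, s16}.

{s1, s4, s5, s6, s8, s9, s10, s13, s14, s15, s16}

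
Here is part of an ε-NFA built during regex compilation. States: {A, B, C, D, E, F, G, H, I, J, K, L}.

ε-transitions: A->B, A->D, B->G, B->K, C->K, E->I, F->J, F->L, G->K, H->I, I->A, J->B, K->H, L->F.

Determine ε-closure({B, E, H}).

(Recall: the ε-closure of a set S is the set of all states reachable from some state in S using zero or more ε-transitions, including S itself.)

{A, B, D, E, G, H, I, K}

Start with {B, E, H}.
From B via ε: add G, K.
From E via ε: add I.
From I via ε: add A.
From A via ε: add D.
No new states can be added; the closed set is {A, B, D, E, G, H, I, K}.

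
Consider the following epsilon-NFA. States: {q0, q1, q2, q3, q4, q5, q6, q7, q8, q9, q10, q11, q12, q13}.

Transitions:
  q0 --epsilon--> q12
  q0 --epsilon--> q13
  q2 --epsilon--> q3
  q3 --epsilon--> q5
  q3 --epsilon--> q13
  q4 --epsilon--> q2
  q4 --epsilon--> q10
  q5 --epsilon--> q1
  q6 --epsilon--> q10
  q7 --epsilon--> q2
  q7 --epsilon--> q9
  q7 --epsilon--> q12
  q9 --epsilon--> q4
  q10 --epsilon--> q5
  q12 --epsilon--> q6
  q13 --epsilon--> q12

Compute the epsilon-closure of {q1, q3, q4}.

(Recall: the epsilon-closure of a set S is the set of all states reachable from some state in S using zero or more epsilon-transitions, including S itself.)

Start with {q1, q3, q4}.
From q3 via epsilon: add q5, q13.
From q4 via epsilon: add q2, q10.
From q13 via epsilon: add q12.
From q12 via epsilon: add q6.
No new states can be added; the closed set is {q1, q2, q3, q4, q5, q6, q10, q12, q13}.

{q1, q2, q3, q4, q5, q6, q10, q12, q13}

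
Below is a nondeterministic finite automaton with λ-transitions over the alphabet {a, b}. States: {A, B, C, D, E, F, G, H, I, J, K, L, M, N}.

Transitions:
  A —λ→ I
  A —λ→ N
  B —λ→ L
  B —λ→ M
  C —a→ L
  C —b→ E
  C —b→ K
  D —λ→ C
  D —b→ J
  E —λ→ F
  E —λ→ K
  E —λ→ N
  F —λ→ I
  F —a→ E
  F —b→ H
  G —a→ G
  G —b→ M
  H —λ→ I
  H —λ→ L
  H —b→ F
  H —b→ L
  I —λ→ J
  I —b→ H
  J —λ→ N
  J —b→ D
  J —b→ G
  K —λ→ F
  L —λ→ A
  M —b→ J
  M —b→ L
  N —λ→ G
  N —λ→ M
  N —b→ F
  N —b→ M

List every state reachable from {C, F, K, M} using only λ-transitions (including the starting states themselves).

Start with {C, F, K, M}.
From F via λ: add I.
From I via λ: add J.
From J via λ: add N.
From N via λ: add G.
No new states can be added; the closed set is {C, F, G, I, J, K, M, N}.

{C, F, G, I, J, K, M, N}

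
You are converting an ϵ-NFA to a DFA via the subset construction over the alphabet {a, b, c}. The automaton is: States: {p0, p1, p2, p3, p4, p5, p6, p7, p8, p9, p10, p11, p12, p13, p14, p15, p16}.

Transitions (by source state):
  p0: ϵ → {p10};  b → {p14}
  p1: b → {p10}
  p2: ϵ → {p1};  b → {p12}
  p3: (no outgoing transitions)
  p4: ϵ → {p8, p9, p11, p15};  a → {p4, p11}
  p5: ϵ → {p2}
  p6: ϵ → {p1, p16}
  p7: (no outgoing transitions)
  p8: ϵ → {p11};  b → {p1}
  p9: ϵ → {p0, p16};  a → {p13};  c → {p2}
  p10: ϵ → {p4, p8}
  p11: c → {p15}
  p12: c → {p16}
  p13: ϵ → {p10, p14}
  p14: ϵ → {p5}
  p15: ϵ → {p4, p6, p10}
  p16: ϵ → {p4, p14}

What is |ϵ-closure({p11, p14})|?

Start with {p11, p14}.
From p14 via ϵ: add p5.
From p5 via ϵ: add p2.
From p2 via ϵ: add p1.
ϵ-closure = {p1, p2, p5, p11, p14}, which has 5 states.

5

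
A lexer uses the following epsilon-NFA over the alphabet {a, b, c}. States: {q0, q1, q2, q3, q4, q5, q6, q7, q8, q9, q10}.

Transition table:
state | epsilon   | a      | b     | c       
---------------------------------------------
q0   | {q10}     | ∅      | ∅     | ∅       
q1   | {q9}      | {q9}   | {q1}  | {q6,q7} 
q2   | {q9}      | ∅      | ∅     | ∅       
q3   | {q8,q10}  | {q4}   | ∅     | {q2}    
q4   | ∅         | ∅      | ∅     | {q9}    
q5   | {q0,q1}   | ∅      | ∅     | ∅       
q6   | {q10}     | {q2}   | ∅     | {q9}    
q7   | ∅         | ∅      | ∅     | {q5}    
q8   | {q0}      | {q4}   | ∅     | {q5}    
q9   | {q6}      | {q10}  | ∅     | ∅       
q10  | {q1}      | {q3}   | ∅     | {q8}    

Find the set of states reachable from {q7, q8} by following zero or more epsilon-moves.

Start with {q7, q8}.
From q8 via epsilon: add q0.
From q0 via epsilon: add q10.
From q10 via epsilon: add q1.
From q1 via epsilon: add q9.
From q9 via epsilon: add q6.
No new states can be added; the closed set is {q0, q1, q6, q7, q8, q9, q10}.

{q0, q1, q6, q7, q8, q9, q10}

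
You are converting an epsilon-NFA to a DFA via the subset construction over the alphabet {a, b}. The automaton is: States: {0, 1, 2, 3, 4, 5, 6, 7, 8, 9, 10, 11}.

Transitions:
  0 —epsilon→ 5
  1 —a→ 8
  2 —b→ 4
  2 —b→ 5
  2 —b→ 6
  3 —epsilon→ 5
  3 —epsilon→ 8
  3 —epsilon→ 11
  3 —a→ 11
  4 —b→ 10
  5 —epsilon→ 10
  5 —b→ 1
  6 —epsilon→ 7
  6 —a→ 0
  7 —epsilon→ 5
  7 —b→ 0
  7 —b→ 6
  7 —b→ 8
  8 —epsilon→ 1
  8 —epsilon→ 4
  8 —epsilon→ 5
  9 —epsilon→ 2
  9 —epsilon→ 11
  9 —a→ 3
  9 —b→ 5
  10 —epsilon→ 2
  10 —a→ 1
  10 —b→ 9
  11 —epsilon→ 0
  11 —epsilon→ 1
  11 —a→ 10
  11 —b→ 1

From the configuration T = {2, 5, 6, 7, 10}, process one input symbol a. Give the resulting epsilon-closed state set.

{0, 1, 2, 5, 10}

6 on a → {0}.
10 on a → {1}.
No a-transition from 2, 5, 7.
Union after reading a: {0, 1}.
Now take the epsilon-closure:
From 0 via epsilon: add 5.
From 5 via epsilon: add 10.
From 10 via epsilon: add 2.
No new states can be added; the closed set is {0, 1, 2, 5, 10}.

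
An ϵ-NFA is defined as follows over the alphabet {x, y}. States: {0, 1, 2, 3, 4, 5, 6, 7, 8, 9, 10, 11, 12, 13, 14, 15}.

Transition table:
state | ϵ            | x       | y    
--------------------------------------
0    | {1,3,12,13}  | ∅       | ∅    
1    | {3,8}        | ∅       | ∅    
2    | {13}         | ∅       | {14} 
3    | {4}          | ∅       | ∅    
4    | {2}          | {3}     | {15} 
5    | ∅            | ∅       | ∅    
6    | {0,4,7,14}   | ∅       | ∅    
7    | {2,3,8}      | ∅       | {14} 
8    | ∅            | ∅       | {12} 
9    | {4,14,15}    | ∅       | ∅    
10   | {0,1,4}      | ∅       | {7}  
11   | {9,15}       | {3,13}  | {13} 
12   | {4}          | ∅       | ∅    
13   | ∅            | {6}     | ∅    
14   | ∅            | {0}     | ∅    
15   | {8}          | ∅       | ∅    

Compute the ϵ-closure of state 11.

Start with {11}.
From 11 via ϵ: add 9, 15.
From 9 via ϵ: add 4, 14.
From 15 via ϵ: add 8.
From 4 via ϵ: add 2.
From 2 via ϵ: add 13.
No new states can be added; the closed set is {2, 4, 8, 9, 11, 13, 14, 15}.

{2, 4, 8, 9, 11, 13, 14, 15}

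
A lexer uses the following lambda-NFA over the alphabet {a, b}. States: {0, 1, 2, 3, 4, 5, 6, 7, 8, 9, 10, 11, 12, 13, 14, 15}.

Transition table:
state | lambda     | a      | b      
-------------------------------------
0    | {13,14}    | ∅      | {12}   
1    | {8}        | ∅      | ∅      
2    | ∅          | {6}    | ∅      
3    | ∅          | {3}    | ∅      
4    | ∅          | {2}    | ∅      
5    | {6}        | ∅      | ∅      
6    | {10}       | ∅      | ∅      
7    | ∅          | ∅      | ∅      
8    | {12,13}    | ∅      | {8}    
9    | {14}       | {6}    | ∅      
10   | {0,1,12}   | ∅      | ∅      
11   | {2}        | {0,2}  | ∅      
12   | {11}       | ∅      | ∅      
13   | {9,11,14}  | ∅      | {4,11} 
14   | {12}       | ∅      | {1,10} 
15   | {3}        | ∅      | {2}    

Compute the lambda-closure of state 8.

{2, 8, 9, 11, 12, 13, 14}

Start with {8}.
From 8 via lambda: add 12, 13.
From 12 via lambda: add 11.
From 13 via lambda: add 9, 14.
From 11 via lambda: add 2.
No new states can be added; the closed set is {2, 8, 9, 11, 12, 13, 14}.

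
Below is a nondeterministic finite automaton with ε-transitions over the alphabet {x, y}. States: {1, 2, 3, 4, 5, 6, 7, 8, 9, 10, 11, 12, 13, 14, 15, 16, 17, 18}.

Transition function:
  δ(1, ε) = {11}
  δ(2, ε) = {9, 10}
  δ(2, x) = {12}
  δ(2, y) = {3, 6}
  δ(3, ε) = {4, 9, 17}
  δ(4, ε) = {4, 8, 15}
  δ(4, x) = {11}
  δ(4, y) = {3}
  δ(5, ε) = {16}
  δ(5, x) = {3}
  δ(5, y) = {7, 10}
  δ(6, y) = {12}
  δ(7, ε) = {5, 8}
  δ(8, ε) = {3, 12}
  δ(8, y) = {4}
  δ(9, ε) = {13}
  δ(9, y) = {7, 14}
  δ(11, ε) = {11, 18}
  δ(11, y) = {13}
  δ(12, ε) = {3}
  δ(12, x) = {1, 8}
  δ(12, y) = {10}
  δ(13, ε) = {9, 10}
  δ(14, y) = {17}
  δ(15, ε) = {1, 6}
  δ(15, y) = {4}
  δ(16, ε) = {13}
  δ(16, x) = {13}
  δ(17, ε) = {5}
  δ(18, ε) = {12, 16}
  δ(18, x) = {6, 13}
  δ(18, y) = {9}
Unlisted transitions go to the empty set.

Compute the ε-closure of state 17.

Start with {17}.
From 17 via ε: add 5.
From 5 via ε: add 16.
From 16 via ε: add 13.
From 13 via ε: add 9, 10.
No new states can be added; the closed set is {5, 9, 10, 13, 16, 17}.

{5, 9, 10, 13, 16, 17}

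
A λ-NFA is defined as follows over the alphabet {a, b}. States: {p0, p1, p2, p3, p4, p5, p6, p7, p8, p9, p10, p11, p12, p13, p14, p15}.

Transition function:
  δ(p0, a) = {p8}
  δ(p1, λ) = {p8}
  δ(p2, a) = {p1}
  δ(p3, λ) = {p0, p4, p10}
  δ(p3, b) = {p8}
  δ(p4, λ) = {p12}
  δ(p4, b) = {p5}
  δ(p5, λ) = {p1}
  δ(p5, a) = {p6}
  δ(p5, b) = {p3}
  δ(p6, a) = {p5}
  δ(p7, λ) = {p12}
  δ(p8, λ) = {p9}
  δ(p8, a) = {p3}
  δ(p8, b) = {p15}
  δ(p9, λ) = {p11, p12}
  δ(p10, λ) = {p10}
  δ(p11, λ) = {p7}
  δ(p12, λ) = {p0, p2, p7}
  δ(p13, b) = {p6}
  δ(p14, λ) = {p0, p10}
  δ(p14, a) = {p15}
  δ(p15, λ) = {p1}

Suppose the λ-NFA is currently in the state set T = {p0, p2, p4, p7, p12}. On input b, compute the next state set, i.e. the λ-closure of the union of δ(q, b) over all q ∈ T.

p4 on b → {p5}.
No b-transition from p0, p2, p7, p12.
Union after reading b: {p5}.
Now take the λ-closure:
From p5 via λ: add p1.
From p1 via λ: add p8.
From p8 via λ: add p9.
From p9 via λ: add p11, p12.
From p11 via λ: add p7.
From p12 via λ: add p0, p2.
No new states can be added; the closed set is {p0, p1, p2, p5, p7, p8, p9, p11, p12}.

{p0, p1, p2, p5, p7, p8, p9, p11, p12}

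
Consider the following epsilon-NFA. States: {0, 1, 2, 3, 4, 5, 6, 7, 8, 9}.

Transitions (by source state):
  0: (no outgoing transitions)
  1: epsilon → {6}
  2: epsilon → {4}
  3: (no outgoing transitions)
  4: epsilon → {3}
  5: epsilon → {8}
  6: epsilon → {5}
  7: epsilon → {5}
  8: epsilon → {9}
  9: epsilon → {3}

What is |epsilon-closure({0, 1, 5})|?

7

Start with {0, 1, 5}.
From 1 via epsilon: add 6.
From 5 via epsilon: add 8.
From 8 via epsilon: add 9.
From 9 via epsilon: add 3.
epsilon-closure = {0, 1, 3, 5, 6, 8, 9}, which has 7 states.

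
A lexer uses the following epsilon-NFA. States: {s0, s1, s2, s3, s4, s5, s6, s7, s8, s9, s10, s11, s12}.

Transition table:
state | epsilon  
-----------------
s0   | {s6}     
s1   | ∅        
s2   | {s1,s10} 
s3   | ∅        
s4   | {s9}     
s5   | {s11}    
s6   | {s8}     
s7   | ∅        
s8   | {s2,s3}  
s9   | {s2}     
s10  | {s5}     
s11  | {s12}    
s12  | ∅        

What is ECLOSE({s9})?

Start with {s9}.
From s9 via epsilon: add s2.
From s2 via epsilon: add s1, s10.
From s10 via epsilon: add s5.
From s5 via epsilon: add s11.
From s11 via epsilon: add s12.
No new states can be added; the closed set is {s1, s2, s5, s9, s10, s11, s12}.

{s1, s2, s5, s9, s10, s11, s12}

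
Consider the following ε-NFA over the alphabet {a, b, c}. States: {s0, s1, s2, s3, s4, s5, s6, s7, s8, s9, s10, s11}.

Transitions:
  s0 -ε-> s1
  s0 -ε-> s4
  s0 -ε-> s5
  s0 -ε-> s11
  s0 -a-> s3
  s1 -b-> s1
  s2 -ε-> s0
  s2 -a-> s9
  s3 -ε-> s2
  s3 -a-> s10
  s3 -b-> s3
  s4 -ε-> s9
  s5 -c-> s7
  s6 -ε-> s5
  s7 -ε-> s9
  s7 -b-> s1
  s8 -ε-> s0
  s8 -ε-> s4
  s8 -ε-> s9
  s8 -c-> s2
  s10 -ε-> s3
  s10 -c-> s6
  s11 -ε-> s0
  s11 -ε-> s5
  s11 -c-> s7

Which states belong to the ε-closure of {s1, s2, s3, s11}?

Start with {s1, s2, s3, s11}.
From s2 via ε: add s0.
From s11 via ε: add s5.
From s0 via ε: add s4.
From s4 via ε: add s9.
No new states can be added; the closed set is {s0, s1, s2, s3, s4, s5, s9, s11}.

{s0, s1, s2, s3, s4, s5, s9, s11}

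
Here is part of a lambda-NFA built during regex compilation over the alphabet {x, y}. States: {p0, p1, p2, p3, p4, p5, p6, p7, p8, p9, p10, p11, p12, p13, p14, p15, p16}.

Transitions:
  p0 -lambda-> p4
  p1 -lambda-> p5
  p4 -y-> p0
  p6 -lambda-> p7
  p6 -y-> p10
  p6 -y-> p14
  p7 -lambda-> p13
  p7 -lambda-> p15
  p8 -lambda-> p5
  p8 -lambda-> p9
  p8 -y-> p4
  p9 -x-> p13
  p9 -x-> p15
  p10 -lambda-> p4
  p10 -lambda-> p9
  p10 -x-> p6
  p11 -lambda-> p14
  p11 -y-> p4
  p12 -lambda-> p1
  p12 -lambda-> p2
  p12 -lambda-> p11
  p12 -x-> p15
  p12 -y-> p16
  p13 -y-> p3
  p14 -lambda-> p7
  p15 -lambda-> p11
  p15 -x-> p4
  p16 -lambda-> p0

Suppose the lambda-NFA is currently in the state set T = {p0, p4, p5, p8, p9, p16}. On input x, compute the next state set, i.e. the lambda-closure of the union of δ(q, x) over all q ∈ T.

{p7, p11, p13, p14, p15}

p9 on x → {p13, p15}.
No x-transition from p0, p4, p5, p8, p16.
Union after reading x: {p13, p15}.
Now take the lambda-closure:
From p15 via lambda: add p11.
From p11 via lambda: add p14.
From p14 via lambda: add p7.
No new states can be added; the closed set is {p7, p11, p13, p14, p15}.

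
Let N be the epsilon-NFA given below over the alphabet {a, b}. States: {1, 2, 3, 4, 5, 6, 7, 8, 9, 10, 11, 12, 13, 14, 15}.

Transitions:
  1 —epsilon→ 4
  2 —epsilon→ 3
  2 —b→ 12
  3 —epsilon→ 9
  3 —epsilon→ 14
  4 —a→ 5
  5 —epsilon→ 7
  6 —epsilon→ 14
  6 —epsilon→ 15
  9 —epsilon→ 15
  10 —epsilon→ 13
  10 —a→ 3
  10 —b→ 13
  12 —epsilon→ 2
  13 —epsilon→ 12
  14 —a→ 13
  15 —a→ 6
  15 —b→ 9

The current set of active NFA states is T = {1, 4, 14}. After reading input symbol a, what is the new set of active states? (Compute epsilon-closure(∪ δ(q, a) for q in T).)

4 on a → {5}.
14 on a → {13}.
No a-transition from 1.
Union after reading a: {5, 13}.
Now take the epsilon-closure:
From 5 via epsilon: add 7.
From 13 via epsilon: add 12.
From 12 via epsilon: add 2.
From 2 via epsilon: add 3.
From 3 via epsilon: add 9, 14.
From 9 via epsilon: add 15.
No new states can be added; the closed set is {2, 3, 5, 7, 9, 12, 13, 14, 15}.

{2, 3, 5, 7, 9, 12, 13, 14, 15}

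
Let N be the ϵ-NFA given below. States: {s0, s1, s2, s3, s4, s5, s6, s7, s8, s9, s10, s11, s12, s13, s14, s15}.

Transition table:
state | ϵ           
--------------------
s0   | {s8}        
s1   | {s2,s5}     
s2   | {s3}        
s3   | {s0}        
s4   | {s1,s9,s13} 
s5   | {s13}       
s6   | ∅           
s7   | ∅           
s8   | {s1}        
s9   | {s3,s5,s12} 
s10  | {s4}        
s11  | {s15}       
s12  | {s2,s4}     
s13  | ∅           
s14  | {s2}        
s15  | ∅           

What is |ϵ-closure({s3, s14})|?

Start with {s3, s14}.
From s3 via ϵ: add s0.
From s14 via ϵ: add s2.
From s0 via ϵ: add s8.
From s8 via ϵ: add s1.
From s1 via ϵ: add s5.
From s5 via ϵ: add s13.
ϵ-closure = {s0, s1, s2, s3, s5, s8, s13, s14}, which has 8 states.

8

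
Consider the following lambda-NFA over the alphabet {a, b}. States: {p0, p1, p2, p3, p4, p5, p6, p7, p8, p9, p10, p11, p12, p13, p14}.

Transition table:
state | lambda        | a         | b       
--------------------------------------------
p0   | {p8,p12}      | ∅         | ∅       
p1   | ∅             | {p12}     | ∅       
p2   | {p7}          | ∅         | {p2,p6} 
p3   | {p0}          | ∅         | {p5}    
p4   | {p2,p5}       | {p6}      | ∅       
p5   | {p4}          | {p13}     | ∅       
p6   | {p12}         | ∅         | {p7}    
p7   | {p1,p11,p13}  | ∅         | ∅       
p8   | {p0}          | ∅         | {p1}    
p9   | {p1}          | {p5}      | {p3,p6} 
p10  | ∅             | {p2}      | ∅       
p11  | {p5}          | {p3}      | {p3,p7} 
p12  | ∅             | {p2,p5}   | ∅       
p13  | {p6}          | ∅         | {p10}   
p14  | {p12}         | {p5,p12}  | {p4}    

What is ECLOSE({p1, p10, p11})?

Start with {p1, p10, p11}.
From p11 via lambda: add p5.
From p5 via lambda: add p4.
From p4 via lambda: add p2.
From p2 via lambda: add p7.
From p7 via lambda: add p13.
From p13 via lambda: add p6.
From p6 via lambda: add p12.
No new states can be added; the closed set is {p1, p2, p4, p5, p6, p7, p10, p11, p12, p13}.

{p1, p2, p4, p5, p6, p7, p10, p11, p12, p13}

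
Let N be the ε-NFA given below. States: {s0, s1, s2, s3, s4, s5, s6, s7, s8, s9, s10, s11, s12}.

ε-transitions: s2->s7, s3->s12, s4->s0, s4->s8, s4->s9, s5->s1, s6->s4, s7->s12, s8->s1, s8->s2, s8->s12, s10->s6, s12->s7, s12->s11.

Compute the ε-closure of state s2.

{s2, s7, s11, s12}

Start with {s2}.
From s2 via ε: add s7.
From s7 via ε: add s12.
From s12 via ε: add s11.
No new states can be added; the closed set is {s2, s7, s11, s12}.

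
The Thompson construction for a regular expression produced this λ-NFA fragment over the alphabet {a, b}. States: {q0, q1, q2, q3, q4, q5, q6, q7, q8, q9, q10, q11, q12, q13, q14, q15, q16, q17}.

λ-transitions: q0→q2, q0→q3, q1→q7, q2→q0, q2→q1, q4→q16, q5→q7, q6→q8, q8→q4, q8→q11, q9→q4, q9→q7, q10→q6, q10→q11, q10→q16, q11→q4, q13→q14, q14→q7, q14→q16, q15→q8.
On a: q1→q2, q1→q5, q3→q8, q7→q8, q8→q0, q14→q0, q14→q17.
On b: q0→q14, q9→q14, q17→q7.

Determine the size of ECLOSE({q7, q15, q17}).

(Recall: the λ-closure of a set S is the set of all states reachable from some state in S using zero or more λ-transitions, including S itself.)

Start with {q7, q15, q17}.
From q15 via λ: add q8.
From q8 via λ: add q4, q11.
From q4 via λ: add q16.
λ-closure = {q4, q7, q8, q11, q15, q16, q17}, which has 7 states.

7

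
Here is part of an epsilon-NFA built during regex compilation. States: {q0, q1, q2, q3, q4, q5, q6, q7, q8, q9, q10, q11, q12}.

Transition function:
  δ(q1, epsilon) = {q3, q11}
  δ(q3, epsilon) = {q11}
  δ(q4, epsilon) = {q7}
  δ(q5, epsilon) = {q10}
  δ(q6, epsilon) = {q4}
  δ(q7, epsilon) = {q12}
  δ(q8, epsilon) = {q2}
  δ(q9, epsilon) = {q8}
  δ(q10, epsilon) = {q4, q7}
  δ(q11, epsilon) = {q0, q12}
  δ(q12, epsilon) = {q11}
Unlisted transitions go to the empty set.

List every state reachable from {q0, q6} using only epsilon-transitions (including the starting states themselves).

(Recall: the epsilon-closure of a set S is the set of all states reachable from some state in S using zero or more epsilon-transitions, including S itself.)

Start with {q0, q6}.
From q6 via epsilon: add q4.
From q4 via epsilon: add q7.
From q7 via epsilon: add q12.
From q12 via epsilon: add q11.
No new states can be added; the closed set is {q0, q4, q6, q7, q11, q12}.

{q0, q4, q6, q7, q11, q12}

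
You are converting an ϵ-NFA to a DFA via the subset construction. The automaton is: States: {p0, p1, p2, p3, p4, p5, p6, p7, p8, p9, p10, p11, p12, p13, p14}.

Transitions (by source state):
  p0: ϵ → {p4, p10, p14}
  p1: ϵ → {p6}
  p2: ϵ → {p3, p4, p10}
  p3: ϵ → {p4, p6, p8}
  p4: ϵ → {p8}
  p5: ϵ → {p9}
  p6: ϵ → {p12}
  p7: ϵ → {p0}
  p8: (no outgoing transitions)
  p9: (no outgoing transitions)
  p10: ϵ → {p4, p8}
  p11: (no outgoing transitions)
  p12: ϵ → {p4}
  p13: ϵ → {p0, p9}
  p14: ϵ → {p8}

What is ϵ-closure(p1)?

Start with {p1}.
From p1 via ϵ: add p6.
From p6 via ϵ: add p12.
From p12 via ϵ: add p4.
From p4 via ϵ: add p8.
No new states can be added; the closed set is {p1, p4, p6, p8, p12}.

{p1, p4, p6, p8, p12}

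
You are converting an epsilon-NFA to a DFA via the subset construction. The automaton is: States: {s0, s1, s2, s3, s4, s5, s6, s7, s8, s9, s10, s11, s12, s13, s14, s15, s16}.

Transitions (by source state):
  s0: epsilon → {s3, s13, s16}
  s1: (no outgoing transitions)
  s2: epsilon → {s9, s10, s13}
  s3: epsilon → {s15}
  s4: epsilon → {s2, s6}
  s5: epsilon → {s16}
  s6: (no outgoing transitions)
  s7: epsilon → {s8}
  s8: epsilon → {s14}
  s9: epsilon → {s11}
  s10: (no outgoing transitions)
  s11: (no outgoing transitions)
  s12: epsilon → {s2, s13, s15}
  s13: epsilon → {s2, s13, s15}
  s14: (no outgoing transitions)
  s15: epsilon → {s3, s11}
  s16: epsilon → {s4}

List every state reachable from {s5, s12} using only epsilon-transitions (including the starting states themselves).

{s2, s3, s4, s5, s6, s9, s10, s11, s12, s13, s15, s16}

Start with {s5, s12}.
From s5 via epsilon: add s16.
From s12 via epsilon: add s2, s13, s15.
From s2 via epsilon: add s9, s10.
From s15 via epsilon: add s3, s11.
From s16 via epsilon: add s4.
From s4 via epsilon: add s6.
No new states can be added; the closed set is {s2, s3, s4, s5, s6, s9, s10, s11, s12, s13, s15, s16}.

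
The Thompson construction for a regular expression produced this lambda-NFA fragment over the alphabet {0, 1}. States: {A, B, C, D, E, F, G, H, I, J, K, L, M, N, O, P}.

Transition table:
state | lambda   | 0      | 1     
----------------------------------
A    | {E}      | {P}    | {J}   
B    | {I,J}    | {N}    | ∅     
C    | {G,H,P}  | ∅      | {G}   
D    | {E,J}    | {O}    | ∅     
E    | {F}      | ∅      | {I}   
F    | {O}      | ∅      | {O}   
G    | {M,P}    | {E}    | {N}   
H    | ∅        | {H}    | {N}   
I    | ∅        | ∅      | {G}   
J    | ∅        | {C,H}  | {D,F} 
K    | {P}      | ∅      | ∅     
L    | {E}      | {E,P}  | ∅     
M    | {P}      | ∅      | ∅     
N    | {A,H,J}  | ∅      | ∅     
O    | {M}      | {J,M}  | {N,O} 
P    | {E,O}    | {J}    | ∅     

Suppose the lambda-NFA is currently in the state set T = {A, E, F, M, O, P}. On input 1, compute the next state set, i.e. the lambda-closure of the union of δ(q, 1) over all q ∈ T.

A on 1 → {J}.
E on 1 → {I}.
F on 1 → {O}.
O on 1 → {N, O}.
No 1-transition from M, P.
Union after reading 1: {I, J, N, O}.
Now take the lambda-closure:
From N via lambda: add A, H.
From O via lambda: add M.
From A via lambda: add E.
From M via lambda: add P.
From E via lambda: add F.
No new states can be added; the closed set is {A, E, F, H, I, J, M, N, O, P}.

{A, E, F, H, I, J, M, N, O, P}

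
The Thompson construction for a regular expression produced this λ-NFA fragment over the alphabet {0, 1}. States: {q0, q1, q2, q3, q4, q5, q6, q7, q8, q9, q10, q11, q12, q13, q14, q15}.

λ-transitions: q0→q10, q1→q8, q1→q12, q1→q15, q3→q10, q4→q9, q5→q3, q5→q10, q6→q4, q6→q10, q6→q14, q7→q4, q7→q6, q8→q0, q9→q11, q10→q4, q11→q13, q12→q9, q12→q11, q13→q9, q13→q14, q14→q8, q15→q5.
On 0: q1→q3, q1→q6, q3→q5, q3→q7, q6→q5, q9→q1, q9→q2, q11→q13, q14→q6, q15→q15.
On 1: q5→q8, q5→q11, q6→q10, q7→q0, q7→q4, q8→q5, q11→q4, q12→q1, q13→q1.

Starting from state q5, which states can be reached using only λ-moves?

Start with {q5}.
From q5 via λ: add q3, q10.
From q10 via λ: add q4.
From q4 via λ: add q9.
From q9 via λ: add q11.
From q11 via λ: add q13.
From q13 via λ: add q14.
From q14 via λ: add q8.
From q8 via λ: add q0.
No new states can be added; the closed set is {q0, q3, q4, q5, q8, q9, q10, q11, q13, q14}.

{q0, q3, q4, q5, q8, q9, q10, q11, q13, q14}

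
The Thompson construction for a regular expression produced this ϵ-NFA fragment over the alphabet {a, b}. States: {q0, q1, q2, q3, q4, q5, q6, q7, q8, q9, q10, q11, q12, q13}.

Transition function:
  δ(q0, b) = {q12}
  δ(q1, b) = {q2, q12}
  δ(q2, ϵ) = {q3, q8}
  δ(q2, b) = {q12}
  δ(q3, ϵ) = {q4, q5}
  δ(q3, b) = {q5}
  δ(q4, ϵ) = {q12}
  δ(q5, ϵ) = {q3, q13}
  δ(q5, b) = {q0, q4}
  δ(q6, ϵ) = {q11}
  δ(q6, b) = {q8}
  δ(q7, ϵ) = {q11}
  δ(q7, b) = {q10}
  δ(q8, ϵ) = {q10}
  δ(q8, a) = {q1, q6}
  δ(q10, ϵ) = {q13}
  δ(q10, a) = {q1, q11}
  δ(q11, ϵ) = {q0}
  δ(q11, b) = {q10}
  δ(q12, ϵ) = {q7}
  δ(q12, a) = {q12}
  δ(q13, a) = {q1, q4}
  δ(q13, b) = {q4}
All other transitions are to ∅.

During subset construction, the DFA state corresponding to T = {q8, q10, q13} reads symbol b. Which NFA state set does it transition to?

q13 on b → {q4}.
No b-transition from q8, q10.
Union after reading b: {q4}.
Now take the ϵ-closure:
From q4 via ϵ: add q12.
From q12 via ϵ: add q7.
From q7 via ϵ: add q11.
From q11 via ϵ: add q0.
No new states can be added; the closed set is {q0, q4, q7, q11, q12}.

{q0, q4, q7, q11, q12}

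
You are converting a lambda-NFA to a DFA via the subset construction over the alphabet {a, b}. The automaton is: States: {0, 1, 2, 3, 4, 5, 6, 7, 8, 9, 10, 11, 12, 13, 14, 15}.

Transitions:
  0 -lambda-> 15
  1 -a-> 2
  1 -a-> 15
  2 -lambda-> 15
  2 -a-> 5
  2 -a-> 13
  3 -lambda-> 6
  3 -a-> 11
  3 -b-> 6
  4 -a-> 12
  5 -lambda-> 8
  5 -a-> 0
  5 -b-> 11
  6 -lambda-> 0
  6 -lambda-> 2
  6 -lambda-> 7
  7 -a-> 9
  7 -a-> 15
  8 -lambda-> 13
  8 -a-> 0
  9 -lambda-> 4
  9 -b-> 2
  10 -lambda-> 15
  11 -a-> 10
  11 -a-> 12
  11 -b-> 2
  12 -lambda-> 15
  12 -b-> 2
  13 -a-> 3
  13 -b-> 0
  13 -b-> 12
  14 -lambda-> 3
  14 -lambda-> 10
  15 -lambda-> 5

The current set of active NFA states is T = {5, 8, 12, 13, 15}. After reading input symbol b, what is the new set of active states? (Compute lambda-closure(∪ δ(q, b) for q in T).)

5 on b → {11}.
12 on b → {2}.
13 on b → {0, 12}.
No b-transition from 8, 15.
Union after reading b: {0, 2, 11, 12}.
Now take the lambda-closure:
From 0 via lambda: add 15.
From 15 via lambda: add 5.
From 5 via lambda: add 8.
From 8 via lambda: add 13.
No new states can be added; the closed set is {0, 2, 5, 8, 11, 12, 13, 15}.

{0, 2, 5, 8, 11, 12, 13, 15}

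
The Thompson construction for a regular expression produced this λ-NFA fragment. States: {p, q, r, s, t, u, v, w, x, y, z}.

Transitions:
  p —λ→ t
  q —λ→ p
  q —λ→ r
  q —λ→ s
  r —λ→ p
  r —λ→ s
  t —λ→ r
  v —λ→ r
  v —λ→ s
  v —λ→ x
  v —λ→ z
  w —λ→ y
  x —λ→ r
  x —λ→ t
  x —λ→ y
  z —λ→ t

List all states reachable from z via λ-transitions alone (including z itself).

{p, r, s, t, z}

Start with {z}.
From z via λ: add t.
From t via λ: add r.
From r via λ: add p, s.
No new states can be added; the closed set is {p, r, s, t, z}.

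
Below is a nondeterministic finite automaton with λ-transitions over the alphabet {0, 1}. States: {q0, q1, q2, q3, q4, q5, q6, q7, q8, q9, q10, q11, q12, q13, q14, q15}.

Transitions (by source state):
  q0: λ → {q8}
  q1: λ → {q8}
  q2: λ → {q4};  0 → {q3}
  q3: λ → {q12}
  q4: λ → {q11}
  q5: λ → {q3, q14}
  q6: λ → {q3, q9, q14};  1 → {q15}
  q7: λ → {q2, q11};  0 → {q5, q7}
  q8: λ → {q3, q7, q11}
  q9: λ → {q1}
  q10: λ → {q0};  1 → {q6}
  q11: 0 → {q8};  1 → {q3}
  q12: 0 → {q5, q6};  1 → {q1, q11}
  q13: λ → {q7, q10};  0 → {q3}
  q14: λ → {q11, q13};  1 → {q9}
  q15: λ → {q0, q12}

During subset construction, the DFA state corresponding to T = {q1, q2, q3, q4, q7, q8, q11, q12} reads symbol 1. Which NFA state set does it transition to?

{q1, q2, q3, q4, q7, q8, q11, q12}

q11 on 1 → {q3}.
q12 on 1 → {q1, q11}.
No 1-transition from q1, q2, q3, q4, q7, q8.
Union after reading 1: {q1, q3, q11}.
Now take the λ-closure:
From q1 via λ: add q8.
From q3 via λ: add q12.
From q8 via λ: add q7.
From q7 via λ: add q2.
From q2 via λ: add q4.
No new states can be added; the closed set is {q1, q2, q3, q4, q7, q8, q11, q12}.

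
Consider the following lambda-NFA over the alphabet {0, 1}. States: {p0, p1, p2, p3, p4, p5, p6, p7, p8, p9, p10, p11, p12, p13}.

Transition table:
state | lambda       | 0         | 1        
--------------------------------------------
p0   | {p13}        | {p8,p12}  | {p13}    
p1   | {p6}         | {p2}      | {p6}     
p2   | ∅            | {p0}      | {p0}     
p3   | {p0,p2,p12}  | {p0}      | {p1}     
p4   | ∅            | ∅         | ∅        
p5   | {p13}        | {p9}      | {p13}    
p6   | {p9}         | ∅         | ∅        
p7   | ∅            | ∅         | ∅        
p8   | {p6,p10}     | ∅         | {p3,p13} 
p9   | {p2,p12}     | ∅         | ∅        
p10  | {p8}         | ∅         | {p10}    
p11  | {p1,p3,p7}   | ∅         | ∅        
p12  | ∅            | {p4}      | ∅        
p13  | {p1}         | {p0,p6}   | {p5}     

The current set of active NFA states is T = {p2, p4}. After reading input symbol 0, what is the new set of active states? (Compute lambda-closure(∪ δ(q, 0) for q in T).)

{p0, p1, p2, p6, p9, p12, p13}

p2 on 0 → {p0}.
No 0-transition from p4.
Union after reading 0: {p0}.
Now take the lambda-closure:
From p0 via lambda: add p13.
From p13 via lambda: add p1.
From p1 via lambda: add p6.
From p6 via lambda: add p9.
From p9 via lambda: add p2, p12.
No new states can be added; the closed set is {p0, p1, p2, p6, p9, p12, p13}.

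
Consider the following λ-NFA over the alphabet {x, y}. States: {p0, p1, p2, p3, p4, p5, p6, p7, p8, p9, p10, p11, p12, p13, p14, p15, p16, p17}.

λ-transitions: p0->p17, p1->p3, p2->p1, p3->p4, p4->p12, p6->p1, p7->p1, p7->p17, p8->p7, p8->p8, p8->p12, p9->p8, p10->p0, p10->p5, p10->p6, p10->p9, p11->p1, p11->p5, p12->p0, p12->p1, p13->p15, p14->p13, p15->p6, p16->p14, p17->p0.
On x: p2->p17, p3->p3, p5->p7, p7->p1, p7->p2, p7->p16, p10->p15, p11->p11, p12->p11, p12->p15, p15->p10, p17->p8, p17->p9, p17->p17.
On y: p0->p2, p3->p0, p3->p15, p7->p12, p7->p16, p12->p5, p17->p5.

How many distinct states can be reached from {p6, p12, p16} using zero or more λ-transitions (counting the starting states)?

Start with {p6, p12, p16}.
From p6 via λ: add p1.
From p12 via λ: add p0.
From p16 via λ: add p14.
From p0 via λ: add p17.
From p1 via λ: add p3.
From p14 via λ: add p13.
From p3 via λ: add p4.
From p13 via λ: add p15.
λ-closure = {p0, p1, p3, p4, p6, p12, p13, p14, p15, p16, p17}, which has 11 states.

11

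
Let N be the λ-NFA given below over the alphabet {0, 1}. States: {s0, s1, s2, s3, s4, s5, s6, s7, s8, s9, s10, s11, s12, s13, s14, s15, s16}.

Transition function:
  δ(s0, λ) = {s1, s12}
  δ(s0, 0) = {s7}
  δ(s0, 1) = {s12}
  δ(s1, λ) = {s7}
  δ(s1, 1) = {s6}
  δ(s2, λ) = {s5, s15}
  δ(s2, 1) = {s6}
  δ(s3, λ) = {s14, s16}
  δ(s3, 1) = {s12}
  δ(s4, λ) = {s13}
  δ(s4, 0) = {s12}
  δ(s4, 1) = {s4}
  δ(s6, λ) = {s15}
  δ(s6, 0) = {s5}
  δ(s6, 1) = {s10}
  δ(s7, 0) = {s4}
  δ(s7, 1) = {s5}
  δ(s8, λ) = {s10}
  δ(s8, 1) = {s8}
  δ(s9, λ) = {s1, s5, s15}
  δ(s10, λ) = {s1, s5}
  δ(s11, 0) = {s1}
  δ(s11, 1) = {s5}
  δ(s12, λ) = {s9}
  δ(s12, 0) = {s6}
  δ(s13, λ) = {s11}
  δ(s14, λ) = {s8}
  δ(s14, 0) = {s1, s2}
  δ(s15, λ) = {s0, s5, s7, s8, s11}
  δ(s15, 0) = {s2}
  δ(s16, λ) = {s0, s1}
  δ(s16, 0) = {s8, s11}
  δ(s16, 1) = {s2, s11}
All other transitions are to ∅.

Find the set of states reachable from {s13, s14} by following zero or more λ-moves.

{s1, s5, s7, s8, s10, s11, s13, s14}

Start with {s13, s14}.
From s13 via λ: add s11.
From s14 via λ: add s8.
From s8 via λ: add s10.
From s10 via λ: add s1, s5.
From s1 via λ: add s7.
No new states can be added; the closed set is {s1, s5, s7, s8, s10, s11, s13, s14}.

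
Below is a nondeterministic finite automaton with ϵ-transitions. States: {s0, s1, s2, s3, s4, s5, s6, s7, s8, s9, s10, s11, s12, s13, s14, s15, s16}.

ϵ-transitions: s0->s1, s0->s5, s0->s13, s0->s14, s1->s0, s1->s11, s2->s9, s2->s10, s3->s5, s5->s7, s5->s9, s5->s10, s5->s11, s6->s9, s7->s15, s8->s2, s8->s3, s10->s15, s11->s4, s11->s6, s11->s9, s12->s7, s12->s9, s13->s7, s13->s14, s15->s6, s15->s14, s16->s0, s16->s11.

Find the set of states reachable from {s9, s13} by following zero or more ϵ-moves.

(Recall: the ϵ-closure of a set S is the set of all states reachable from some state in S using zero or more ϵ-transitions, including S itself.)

{s6, s7, s9, s13, s14, s15}

Start with {s9, s13}.
From s13 via ϵ: add s7, s14.
From s7 via ϵ: add s15.
From s15 via ϵ: add s6.
No new states can be added; the closed set is {s6, s7, s9, s13, s14, s15}.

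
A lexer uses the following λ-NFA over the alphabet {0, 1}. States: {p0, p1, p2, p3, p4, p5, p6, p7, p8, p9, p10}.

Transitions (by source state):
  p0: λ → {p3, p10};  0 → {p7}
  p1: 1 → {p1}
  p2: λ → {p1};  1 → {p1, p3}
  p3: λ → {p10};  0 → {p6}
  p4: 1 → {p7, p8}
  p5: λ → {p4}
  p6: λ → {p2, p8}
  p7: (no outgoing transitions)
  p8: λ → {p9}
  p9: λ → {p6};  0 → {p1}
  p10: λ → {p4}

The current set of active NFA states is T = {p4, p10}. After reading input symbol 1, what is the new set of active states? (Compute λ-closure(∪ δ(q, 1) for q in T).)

{p1, p2, p6, p7, p8, p9}

p4 on 1 → {p7, p8}.
No 1-transition from p10.
Union after reading 1: {p7, p8}.
Now take the λ-closure:
From p8 via λ: add p9.
From p9 via λ: add p6.
From p6 via λ: add p2.
From p2 via λ: add p1.
No new states can be added; the closed set is {p1, p2, p6, p7, p8, p9}.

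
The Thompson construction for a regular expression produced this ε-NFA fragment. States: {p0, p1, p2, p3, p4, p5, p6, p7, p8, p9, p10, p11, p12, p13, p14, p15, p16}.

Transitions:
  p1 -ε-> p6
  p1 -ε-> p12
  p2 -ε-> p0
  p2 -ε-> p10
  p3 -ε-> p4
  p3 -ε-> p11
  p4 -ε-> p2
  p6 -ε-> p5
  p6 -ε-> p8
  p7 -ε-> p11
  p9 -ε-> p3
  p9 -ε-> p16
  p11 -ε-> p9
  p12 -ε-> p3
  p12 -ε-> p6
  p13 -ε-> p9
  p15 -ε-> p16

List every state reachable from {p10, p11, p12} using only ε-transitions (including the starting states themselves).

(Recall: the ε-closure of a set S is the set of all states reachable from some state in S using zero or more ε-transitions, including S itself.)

Start with {p10, p11, p12}.
From p11 via ε: add p9.
From p12 via ε: add p3, p6.
From p3 via ε: add p4.
From p6 via ε: add p5, p8.
From p9 via ε: add p16.
From p4 via ε: add p2.
From p2 via ε: add p0.
No new states can be added; the closed set is {p0, p2, p3, p4, p5, p6, p8, p9, p10, p11, p12, p16}.

{p0, p2, p3, p4, p5, p6, p8, p9, p10, p11, p12, p16}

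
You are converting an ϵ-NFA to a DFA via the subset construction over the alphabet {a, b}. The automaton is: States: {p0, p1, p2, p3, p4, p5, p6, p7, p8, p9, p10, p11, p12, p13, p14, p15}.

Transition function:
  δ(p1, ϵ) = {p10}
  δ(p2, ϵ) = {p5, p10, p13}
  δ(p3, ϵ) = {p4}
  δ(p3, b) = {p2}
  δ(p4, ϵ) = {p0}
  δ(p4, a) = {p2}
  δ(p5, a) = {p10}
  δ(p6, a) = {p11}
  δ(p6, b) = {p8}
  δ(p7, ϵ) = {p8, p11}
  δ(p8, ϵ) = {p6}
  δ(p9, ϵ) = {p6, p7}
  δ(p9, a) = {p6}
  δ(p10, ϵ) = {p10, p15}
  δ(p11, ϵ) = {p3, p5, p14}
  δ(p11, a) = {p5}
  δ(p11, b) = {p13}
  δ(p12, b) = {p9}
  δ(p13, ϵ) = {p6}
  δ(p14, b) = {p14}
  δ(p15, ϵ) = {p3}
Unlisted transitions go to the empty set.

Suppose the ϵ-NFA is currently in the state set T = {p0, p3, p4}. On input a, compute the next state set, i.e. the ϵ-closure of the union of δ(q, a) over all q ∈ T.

p4 on a → {p2}.
No a-transition from p0, p3.
Union after reading a: {p2}.
Now take the ϵ-closure:
From p2 via ϵ: add p5, p10, p13.
From p10 via ϵ: add p15.
From p13 via ϵ: add p6.
From p15 via ϵ: add p3.
From p3 via ϵ: add p4.
From p4 via ϵ: add p0.
No new states can be added; the closed set is {p0, p2, p3, p4, p5, p6, p10, p13, p15}.

{p0, p2, p3, p4, p5, p6, p10, p13, p15}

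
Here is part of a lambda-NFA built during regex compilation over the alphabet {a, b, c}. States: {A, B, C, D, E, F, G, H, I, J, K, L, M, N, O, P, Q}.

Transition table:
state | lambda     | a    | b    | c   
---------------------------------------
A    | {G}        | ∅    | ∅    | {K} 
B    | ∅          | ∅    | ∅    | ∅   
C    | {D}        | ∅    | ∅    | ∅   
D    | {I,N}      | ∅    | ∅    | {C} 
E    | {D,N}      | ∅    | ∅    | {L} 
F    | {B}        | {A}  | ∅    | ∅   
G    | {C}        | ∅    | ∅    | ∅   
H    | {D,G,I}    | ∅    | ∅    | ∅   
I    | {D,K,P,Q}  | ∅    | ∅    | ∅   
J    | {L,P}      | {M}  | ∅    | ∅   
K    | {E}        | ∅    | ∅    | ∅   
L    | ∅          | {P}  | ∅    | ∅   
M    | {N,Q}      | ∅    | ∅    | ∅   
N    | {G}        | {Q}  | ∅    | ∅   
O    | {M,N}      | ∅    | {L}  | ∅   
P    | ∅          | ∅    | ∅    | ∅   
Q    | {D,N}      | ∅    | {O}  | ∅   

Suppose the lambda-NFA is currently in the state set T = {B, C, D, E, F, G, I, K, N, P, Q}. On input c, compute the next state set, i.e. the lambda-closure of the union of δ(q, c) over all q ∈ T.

D on c → {C}.
E on c → {L}.
No c-transition from B, C, F, G, I, K, N, P, Q.
Union after reading c: {C, L}.
Now take the lambda-closure:
From C via lambda: add D.
From D via lambda: add I, N.
From I via lambda: add K, P, Q.
From N via lambda: add G.
From K via lambda: add E.
No new states can be added; the closed set is {C, D, E, G, I, K, L, N, P, Q}.

{C, D, E, G, I, K, L, N, P, Q}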